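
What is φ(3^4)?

54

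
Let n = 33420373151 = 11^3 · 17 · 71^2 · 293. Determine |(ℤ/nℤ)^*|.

φ(11^3) = 11^3 − 11^2 = 1331 − 121 = 1210.
φ(17) = 17 − 1 = 16.
φ(71^2) = 71^2 − 71^1 = 5041 − 71 = 4970.
φ(293) = 293 − 1 = 292.
Multiply: 1210 · 16 · 4970 · 292 = 28096006400.

28096006400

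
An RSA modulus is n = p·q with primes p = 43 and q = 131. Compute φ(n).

φ(5633) = 5633 · (1 − 1/43) · (1 − 1/131)
       = 5633 · 5460/5633 = 5460.

5460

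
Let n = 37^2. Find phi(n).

1332

φ(1369) = 1369 · (1 − 1/37)
       = 1369 · 36/37 = 1332.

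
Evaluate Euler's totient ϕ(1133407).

887040

Factor 1133407: 1133407 = 11^2 × 17 × 19 × 29.
φ(1133407) = 1133407 · (1 − 1/11) · (1 − 1/17) · (1 − 1/19) · (1 − 1/29)
       = 1133407 · 80640/103037 = 887040.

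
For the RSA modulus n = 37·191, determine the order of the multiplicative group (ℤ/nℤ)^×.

6840

φ(pq) = (p−1)(q−1) = 36 · 190 = 6840.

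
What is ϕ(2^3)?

4

φ(2^3) = 2^3 − 2^2 = 8 − 4 = 4.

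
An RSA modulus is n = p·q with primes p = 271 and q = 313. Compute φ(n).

φ(84823) = 84823 · (1 − 1/271) · (1 − 1/313)
       = 84823 · 84240/84823 = 84240.

84240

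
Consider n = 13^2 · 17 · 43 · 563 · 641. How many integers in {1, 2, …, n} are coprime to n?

φ(44583124937) = 44583124937 · (1 − 1/13) · (1 − 1/17) · (1 − 1/43) · (1 − 1/563) · (1 − 1/641)
       = 44583124937 · 2900459520/3429471149 = 37705973760.

37705973760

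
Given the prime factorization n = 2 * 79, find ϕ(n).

φ(158) = 158 · (1 − 1/2) · (1 − 1/79)
       = 158 · 78/158 = 78.

78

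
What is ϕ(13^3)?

2028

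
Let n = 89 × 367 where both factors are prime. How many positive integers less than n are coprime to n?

φ(n) = (p − 1)(q − 1) = (89−1)(367−1) = 88·366 = 32208.

32208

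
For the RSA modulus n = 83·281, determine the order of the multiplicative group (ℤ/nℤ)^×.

φ(pq) = (p−1)(q−1) = 82 · 280 = 22960.

22960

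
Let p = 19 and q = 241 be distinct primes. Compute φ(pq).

4320

For distinct primes, φ(pq) = (p−1)(q−1) = 18 × 240 = 4320.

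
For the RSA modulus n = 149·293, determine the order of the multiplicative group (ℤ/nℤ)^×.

43216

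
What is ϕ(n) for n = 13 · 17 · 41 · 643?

φ(5826223) = 5826223 · (1 − 1/13) · (1 − 1/17) · (1 − 1/41) · (1 − 1/643)
       = 5826223 · 4930560/5826223 = 4930560.

4930560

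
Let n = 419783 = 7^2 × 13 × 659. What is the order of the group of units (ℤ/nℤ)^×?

φ(7^2) = 7^2 − 7^1 = 49 − 7 = 42.
φ(13) = 13 − 1 = 12.
φ(659) = 659 − 1 = 658.
Multiply: 42 · 12 · 658 = 331632.

331632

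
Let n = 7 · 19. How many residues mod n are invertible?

φ(7) = 7 − 1 = 6.
φ(19) = 19 − 1 = 18.
Multiply: 6 · 18 = 108.

108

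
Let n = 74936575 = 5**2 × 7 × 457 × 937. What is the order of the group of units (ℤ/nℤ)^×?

51217920

φ(74936575) = 74936575 · (1 − 1/5) · (1 − 1/7) · (1 − 1/457) · (1 − 1/937)
       = 74936575 · 10243584/14987315 = 51217920.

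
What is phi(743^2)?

551306

φ(552049) = 552049 · (1 − 1/743)
       = 552049 · 742/743 = 551306.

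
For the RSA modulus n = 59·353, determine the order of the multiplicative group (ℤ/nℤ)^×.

For distinct primes, φ(pq) = (p−1)(q−1) = 58 × 352 = 20416.

20416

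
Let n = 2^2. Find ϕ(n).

φ(2^2) = 2^1·(2−1) = 2·1 = 2.

2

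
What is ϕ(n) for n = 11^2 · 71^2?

φ(609961) = 609961 · (1 − 1/11) · (1 − 1/71)
       = 609961 · 700/781 = 546700.

546700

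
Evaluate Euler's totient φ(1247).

1176

Prime factorization: 1247 = 29 · 43.
φ(29) = 29 − 1 = 28.
φ(43) = 43 − 1 = 42.
φ(1247) = 28 × 42 = 1176.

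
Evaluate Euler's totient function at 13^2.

156

φ(169) = 169 · (1 − 1/13)
       = 169 · 12/13 = 156.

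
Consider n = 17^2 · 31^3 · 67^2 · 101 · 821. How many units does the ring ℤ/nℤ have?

2843453543040000

φ(3204771431910031) = 3204771431910031 · (1 − 1/17) · (1 − 1/31) · (1 − 1/67) · (1 − 1/101) · (1 − 1/821)
       = 3204771431910031 · 2597760000/2927857589 = 2843453543040000.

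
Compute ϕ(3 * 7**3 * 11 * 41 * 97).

22579200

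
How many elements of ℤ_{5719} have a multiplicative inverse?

4536

Factor 5719: 5719 = 7 * 19 * 43.
φ(7) = 7 − 1 = 6.
φ(19) = 19 − 1 = 18.
φ(43) = 43 − 1 = 42.
φ(5719) = 6 × 18 × 42 = 4536.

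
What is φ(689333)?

Prime factorization: 689333 = 17 · 23 · 41 · 43.
φ(689333) = 689333 · (1 − 1/17) · (1 − 1/23) · (1 − 1/41) · (1 − 1/43)
       = 689333 · 591360/689333 = 591360.

591360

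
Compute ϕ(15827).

Factor 15827: 15827 = 7^2 * 17 * 19.
φ(7^2) = 7^2 − 7^1 = 49 − 7 = 42.
φ(17) = 17 − 1 = 16.
φ(19) = 19 − 1 = 18.
φ(15827) = 42 × 16 × 18 = 12096.

12096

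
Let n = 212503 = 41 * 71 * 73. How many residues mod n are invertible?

201600

φ(41) = 41 − 1 = 40.
φ(71) = 71 − 1 = 70.
φ(73) = 73 − 1 = 72.
Multiply: 40 · 70 · 72 = 201600.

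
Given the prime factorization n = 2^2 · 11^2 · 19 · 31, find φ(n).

φ(285076) = 285076 · (1 − 1/2) · (1 − 1/11) · (1 − 1/19) · (1 − 1/31)
       = 285076 · 5400/12958 = 118800.

118800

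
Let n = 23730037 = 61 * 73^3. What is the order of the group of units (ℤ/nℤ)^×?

φ(23730037) = 23730037 · (1 − 1/61) · (1 − 1/73)
       = 23730037 · 4320/4453 = 23021280.

23021280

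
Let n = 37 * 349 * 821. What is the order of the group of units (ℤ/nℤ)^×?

φ(10601573) = 10601573 · (1 − 1/37) · (1 − 1/349) · (1 − 1/821)
       = 10601573 · 10272960/10601573 = 10272960.

10272960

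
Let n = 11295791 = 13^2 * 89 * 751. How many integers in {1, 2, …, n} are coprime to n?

10296000

φ(13^2) = 13^1·(13−1) = 13·12 = 156.
φ(89) = 89 − 1 = 88.
φ(751) = 751 − 1 = 750.
Multiply: 156 · 88 · 750 = 10296000.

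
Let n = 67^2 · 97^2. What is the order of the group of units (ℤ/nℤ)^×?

41177664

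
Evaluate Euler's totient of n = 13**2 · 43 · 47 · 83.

φ(13^2) = 13^2 − 13^1 = 169 − 13 = 156.
φ(43) = 43 − 1 = 42.
φ(47) = 47 − 1 = 46.
φ(83) = 83 − 1 = 82.
φ(28348567) = 156 × 42 × 46 × 82 = 24714144.

24714144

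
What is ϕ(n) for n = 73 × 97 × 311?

2142720

φ(2202191) = 2202191 · (1 − 1/73) · (1 − 1/97) · (1 − 1/311)
       = 2202191 · 2142720/2202191 = 2142720.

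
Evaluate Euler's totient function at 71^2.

φ(71^2) = 71^2 − 71^1 = 5041 − 71 = 4970.

4970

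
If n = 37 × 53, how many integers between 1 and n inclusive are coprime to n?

1872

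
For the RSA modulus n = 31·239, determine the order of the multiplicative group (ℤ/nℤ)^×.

7140

For distinct primes, φ(pq) = (p−1)(q−1) = 30 × 238 = 7140.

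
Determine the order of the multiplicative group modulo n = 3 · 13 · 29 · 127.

84672

φ(143637) = 143637 · (1 − 1/3) · (1 − 1/13) · (1 − 1/29) · (1 − 1/127)
       = 143637 · 84672/143637 = 84672.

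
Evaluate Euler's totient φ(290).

290 = 2 * 5 * 29.
φ(2) = 2 − 1 = 1.
φ(5) = 5 − 1 = 4.
φ(29) = 29 − 1 = 28.
φ(290) = 1 × 4 × 28 = 112.

112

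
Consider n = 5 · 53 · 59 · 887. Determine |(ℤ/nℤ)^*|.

10688704

φ(5) = 5 − 1 = 4.
φ(53) = 53 − 1 = 52.
φ(59) = 59 − 1 = 58.
φ(887) = 887 − 1 = 886.
Since φ is multiplicative, φ(13868245) = 4 · 52 · 58 · 886 = 10688704.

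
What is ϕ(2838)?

2838 = 2 · 3 · 11 · 43.
φ(2) = 2 − 1 = 1.
φ(3) = 3 − 1 = 2.
φ(11) = 11 − 1 = 10.
φ(43) = 43 − 1 = 42.
Multiply: 1 · 2 · 10 · 42 = 840.

840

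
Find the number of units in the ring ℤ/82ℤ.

40

Factor 82: 82 = 2 · 41.
φ(82) = 82 · (1 − 1/2) · (1 − 1/41)
       = 82 · 40/82 = 40.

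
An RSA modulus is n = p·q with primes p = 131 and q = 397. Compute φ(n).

φ(131) = 131 − 1 = 130.
φ(397) = 397 − 1 = 396.
φ(52007) = 130 × 396 = 51480.

51480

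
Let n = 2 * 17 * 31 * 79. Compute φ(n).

φ(83266) = 83266 · (1 − 1/2) · (1 − 1/17) · (1 − 1/31) · (1 − 1/79)
       = 83266 · 37440/83266 = 37440.

37440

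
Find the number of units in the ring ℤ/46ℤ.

Factor 46: 46 = 2 · 23.
φ(2) = 2 − 1 = 1.
φ(23) = 23 − 1 = 22.
φ(46) = 1 × 22 = 22.

22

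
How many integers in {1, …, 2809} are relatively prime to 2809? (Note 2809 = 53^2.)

2756

φ(53^2) = 53^2 − 53^1 = 2809 − 53 = 2756.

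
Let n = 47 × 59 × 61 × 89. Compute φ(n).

φ(15054617) = 15054617 · (1 − 1/47) · (1 − 1/59) · (1 − 1/61) · (1 − 1/89)
       = 15054617 · 14087040/15054617 = 14087040.

14087040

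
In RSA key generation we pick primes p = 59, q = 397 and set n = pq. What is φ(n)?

22968

φ(23423) = 23423 · (1 − 1/59) · (1 − 1/397)
       = 23423 · 22968/23423 = 22968.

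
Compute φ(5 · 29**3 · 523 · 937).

46021457664

φ(5) = 5 − 1 = 4.
φ(29^3) = 29^3 − 29^2 = 24389 − 841 = 23548.
φ(523) = 523 − 1 = 522.
φ(937) = 937 − 1 = 936.
φ(59759269195) = 4 × 23548 × 522 × 936 = 46021457664.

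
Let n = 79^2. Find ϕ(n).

φ(6241) = 6241 · (1 − 1/79)
       = 6241 · 78/79 = 6162.

6162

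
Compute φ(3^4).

54

φ(81) = 81 · (1 − 1/3)
       = 81 · 2/3 = 54.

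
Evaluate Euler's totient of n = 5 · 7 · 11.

240

φ(385) = 385 · (1 − 1/5) · (1 − 1/7) · (1 − 1/11)
       = 385 · 240/385 = 240.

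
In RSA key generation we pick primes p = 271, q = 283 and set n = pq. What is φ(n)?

φ(76693) = 76693 · (1 − 1/271) · (1 − 1/283)
       = 76693 · 76140/76693 = 76140.

76140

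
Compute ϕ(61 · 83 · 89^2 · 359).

φ(14397344257) = 14397344257 · (1 − 1/61) · (1 − 1/83) · (1 − 1/89) · (1 − 1/359)
       = 14397344257 · 154999680/161767913 = 13794971520.

13794971520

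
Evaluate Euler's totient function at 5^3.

100

φ(125) = 125 · (1 − 1/5)
       = 125 · 4/5 = 100.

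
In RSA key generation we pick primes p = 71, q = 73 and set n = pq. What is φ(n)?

φ(n) = (p − 1)(q − 1) = (71−1)(73−1) = 70·72 = 5040.

5040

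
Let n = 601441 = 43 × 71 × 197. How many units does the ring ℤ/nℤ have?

φ(601441) = 601441 · (1 − 1/43) · (1 − 1/71) · (1 − 1/197)
       = 601441 · 576240/601441 = 576240.

576240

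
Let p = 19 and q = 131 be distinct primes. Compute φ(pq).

φ(pq) = (p−1)(q−1) = 18 · 130 = 2340.

2340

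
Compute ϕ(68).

32

Prime factorization: 68 = 2^2 · 17.
φ(68) = 68 · (1 − 1/2) · (1 − 1/17)
       = 68 · 16/34 = 32.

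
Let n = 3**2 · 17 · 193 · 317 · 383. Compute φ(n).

φ(3585145419) = 3585145419 · (1 − 1/3) · (1 − 1/17) · (1 − 1/193) · (1 − 1/317) · (1 − 1/383)
       = 3585145419 · 741654528/1195048473 = 2224963584.

2224963584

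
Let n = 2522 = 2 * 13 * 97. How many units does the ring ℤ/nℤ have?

φ(2) = 2 − 1 = 1.
φ(13) = 13 − 1 = 12.
φ(97) = 97 − 1 = 96.
Since φ is multiplicative, φ(2522) = 1 · 12 · 96 = 1152.

1152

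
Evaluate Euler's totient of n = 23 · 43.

924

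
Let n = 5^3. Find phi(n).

100

φ(125) = 125 · (1 − 1/5)
       = 125 · 4/5 = 100.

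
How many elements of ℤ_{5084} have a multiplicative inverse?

2400

First factor: 5084 = 2**2 * 31 * 41.
φ(5084) = 5084 · (1 − 1/2) · (1 − 1/31) · (1 − 1/41)
       = 5084 · 1200/2542 = 2400.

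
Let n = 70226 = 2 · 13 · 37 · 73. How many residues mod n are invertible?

φ(70226) = 70226 · (1 − 1/2) · (1 − 1/13) · (1 − 1/37) · (1 − 1/73)
       = 70226 · 31104/70226 = 31104.

31104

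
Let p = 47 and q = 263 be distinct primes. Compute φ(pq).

12052

φ(47) = 47 − 1 = 46.
φ(263) = 263 − 1 = 262.
Multiply: 46 · 262 = 12052.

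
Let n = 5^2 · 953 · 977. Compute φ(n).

18583040

φ(23277025) = 23277025 · (1 − 1/5) · (1 − 1/953) · (1 − 1/977)
       = 23277025 · 3716608/4655405 = 18583040.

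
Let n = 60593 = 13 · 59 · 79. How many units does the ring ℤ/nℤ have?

φ(60593) = 60593 · (1 − 1/13) · (1 − 1/59) · (1 − 1/79)
       = 60593 · 54288/60593 = 54288.

54288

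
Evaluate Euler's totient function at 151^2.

22650

φ(151^2) = 151^2 − 151^1 = 22801 − 151 = 22650.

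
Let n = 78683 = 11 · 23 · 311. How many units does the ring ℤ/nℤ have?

68200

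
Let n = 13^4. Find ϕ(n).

φ(13^4) = 13^3·(13−1) = 2197·12 = 26364.

26364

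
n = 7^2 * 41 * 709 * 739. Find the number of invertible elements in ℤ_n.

877806720

φ(7^2) = 7^1·(7−1) = 7·6 = 42.
φ(41) = 41 − 1 = 40.
φ(709) = 709 − 1 = 708.
φ(739) = 739 − 1 = 738.
Multiply: 42 · 40 · 708 · 738 = 877806720.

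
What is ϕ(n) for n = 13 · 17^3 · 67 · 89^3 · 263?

668816507639808

φ(793397244039881) = 793397244039881 · (1 − 1/13) · (1 − 1/17) · (1 − 1/67) · (1 − 1/89) · (1 − 1/263)
       = 793397244039881 · 292165632/346587449 = 668816507639808.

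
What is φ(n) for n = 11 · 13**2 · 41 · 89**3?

φ(53732032211) = 53732032211 · (1 − 1/11) · (1 − 1/13) · (1 − 1/41) · (1 − 1/89)
       = 53732032211 · 422400/521807 = 43495795200.

43495795200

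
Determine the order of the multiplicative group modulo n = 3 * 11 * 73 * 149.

φ(3) = 3 − 1 = 2.
φ(11) = 11 − 1 = 10.
φ(73) = 73 − 1 = 72.
φ(149) = 149 − 1 = 148.
φ(358941) = 2 × 10 × 72 × 148 = 213120.

213120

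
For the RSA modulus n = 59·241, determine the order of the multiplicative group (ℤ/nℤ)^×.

13920

φ(n) = (p − 1)(q − 1) = (59−1)(241−1) = 58·240 = 13920.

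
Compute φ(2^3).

φ(2^3) = 2^3 − 2^2 = 8 − 4 = 4.

4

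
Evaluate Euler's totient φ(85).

64

First factor: 85 = 5 × 17.
φ(5) = 5 − 1 = 4.
φ(17) = 17 − 1 = 16.
Multiply: 4 · 16 = 64.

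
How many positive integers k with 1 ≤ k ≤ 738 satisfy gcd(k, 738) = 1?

First factor: 738 = 2 · 3**2 · 41.
φ(738) = 738 · (1 − 1/2) · (1 − 1/3) · (1 − 1/41)
       = 738 · 80/246 = 240.

240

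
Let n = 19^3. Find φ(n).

φ(19^3) = 19^2·(19−1) = 361·18 = 6498.

6498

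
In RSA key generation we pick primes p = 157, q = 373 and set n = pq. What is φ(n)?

58032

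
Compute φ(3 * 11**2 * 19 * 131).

φ(903507) = 903507 · (1 − 1/3) · (1 − 1/11) · (1 − 1/19) · (1 − 1/131)
       = 903507 · 46800/82137 = 514800.

514800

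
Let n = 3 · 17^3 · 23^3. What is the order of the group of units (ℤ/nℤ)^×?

107628224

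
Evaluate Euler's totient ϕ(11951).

10368

First factor: 11951 = 17 × 19 × 37.
φ(17) = 17 − 1 = 16.
φ(19) = 19 − 1 = 18.
φ(37) = 37 − 1 = 36.
Multiply: 16 · 18 · 36 = 10368.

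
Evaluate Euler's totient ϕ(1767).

Factor 1767: 1767 = 3 · 19 · 31.
φ(1767) = 1767 · (1 − 1/3) · (1 − 1/19) · (1 − 1/31)
       = 1767 · 1080/1767 = 1080.

1080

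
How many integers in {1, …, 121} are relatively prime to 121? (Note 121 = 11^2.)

φ(121) = 121 · (1 − 1/11)
       = 121 · 10/11 = 110.

110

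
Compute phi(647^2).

φ(418609) = 418609 · (1 − 1/647)
       = 418609 · 646/647 = 417962.

417962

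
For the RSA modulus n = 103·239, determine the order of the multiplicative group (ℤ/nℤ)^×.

φ(103) = 103 − 1 = 102.
φ(239) = 239 − 1 = 238.
Multiply: 102 · 238 = 24276.

24276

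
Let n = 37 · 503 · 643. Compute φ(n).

11602224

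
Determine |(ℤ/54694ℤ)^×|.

24640

Prime factorization: 54694 = 2 · 23 · 29 · 41.
φ(2) = 2 − 1 = 1.
φ(23) = 23 − 1 = 22.
φ(29) = 29 − 1 = 28.
φ(41) = 41 − 1 = 40.
φ(54694) = 1 × 22 × 28 × 40 = 24640.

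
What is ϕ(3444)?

First factor: 3444 = 2^2 * 3 * 7 * 41.
φ(3444) = 3444 · (1 − 1/2) · (1 − 1/3) · (1 − 1/7) · (1 − 1/41)
       = 3444 · 480/1722 = 960.

960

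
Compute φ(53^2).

φ(2809) = 2809 · (1 − 1/53)
       = 2809 · 52/53 = 2756.

2756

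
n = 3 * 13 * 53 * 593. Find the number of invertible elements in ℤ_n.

738816

φ(3) = 3 − 1 = 2.
φ(13) = 13 − 1 = 12.
φ(53) = 53 − 1 = 52.
φ(593) = 593 − 1 = 592.
Multiply: 2 · 12 · 52 · 592 = 738816.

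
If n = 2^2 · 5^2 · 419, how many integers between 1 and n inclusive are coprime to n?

φ(2^2) = 2^1·(2−1) = 2·1 = 2.
φ(5^2) = 5^2 − 5^1 = 25 − 5 = 20.
φ(419) = 419 − 1 = 418.
φ(41900) = 2 × 20 × 418 = 16720.

16720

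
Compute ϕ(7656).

Factor 7656: 7656 = 2^3 * 3 * 11 * 29.
φ(2^3) = 2^2·(2−1) = 4·1 = 4.
φ(3) = 3 − 1 = 2.
φ(11) = 11 − 1 = 10.
φ(29) = 29 − 1 = 28.
φ(7656) = 4 × 2 × 10 × 28 = 2240.

2240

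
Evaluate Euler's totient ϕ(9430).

9430 = 2 * 5 * 23 * 41.
φ(9430) = 9430 · (1 − 1/2) · (1 − 1/5) · (1 − 1/23) · (1 − 1/41)
       = 9430 · 3520/9430 = 3520.

3520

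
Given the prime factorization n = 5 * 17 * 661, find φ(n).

42240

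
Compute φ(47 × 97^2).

428352

φ(47) = 47 − 1 = 46.
φ(97^2) = 97^2 − 97^1 = 9409 − 97 = 9312.
φ(442223) = 46 × 9312 = 428352.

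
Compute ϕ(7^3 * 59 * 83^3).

φ(7^3) = 7^3 − 7^2 = 343 − 49 = 294.
φ(59) = 59 − 1 = 58.
φ(83^3) = 83^3 − 83^2 = 571787 − 6889 = 564898.
φ(11571253519) = 294 × 58 × 564898 = 9632640696.

9632640696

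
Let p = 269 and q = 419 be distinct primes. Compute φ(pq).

112024

φ(n) = (p − 1)(q − 1) = (269−1)(419−1) = 268·418 = 112024.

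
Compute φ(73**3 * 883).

338412816

φ(73^3) = 73^2·(73−1) = 5329·72 = 383688.
φ(883) = 883 − 1 = 882.
Since φ is multiplicative, φ(343502011) = 383688 · 882 = 338412816.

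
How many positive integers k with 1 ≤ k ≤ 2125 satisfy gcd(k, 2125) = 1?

1600

2125 = 5**3 × 17.
φ(2125) = 2125 · (1 − 1/5) · (1 − 1/17)
       = 2125 · 64/85 = 1600.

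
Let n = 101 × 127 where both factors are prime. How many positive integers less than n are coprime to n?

For distinct primes, φ(pq) = (p−1)(q−1) = 100 × 126 = 12600.

12600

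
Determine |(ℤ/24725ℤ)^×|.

First factor: 24725 = 5**2 · 23 · 43.
φ(24725) = 24725 · (1 − 1/5) · (1 − 1/23) · (1 − 1/43)
       = 24725 · 3696/4945 = 18480.

18480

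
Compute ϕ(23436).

6480

Factor 23436: 23436 = 2^2 · 3^3 · 7 · 31.
φ(23436) = 23436 · (1 − 1/2) · (1 − 1/3) · (1 − 1/7) · (1 − 1/31)
       = 23436 · 360/1302 = 6480.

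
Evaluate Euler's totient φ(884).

First factor: 884 = 2^2 · 13 · 17.
φ(884) = 884 · (1 − 1/2) · (1 − 1/13) · (1 − 1/17)
       = 884 · 192/442 = 384.

384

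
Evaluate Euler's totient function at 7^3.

294

φ(343) = 343 · (1 − 1/7)
       = 343 · 6/7 = 294.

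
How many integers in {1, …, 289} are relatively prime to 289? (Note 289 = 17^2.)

272

φ(17^2) = 17^2 − 17^1 = 289 − 17 = 272.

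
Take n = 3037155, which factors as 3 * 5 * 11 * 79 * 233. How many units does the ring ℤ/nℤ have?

φ(3) = 3 − 1 = 2.
φ(5) = 5 − 1 = 4.
φ(11) = 11 − 1 = 10.
φ(79) = 79 − 1 = 78.
φ(233) = 233 − 1 = 232.
Since φ is multiplicative, φ(3037155) = 2 · 4 · 10 · 78 · 232 = 1447680.

1447680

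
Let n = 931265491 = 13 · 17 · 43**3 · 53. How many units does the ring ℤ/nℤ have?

φ(931265491) = 931265491 · (1 − 1/13) · (1 − 1/17) · (1 − 1/43) · (1 − 1/53)
       = 931265491 · 419328/503659 = 775337472.

775337472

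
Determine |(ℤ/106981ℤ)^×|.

80640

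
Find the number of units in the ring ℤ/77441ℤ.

Factor 77441: 77441 = 7 × 13 × 23 × 37.
φ(77441) = 77441 · (1 − 1/7) · (1 − 1/13) · (1 − 1/23) · (1 − 1/37)
       = 77441 · 57024/77441 = 57024.

57024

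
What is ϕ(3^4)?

54

φ(81) = 81 · (1 − 1/3)
       = 81 · 2/3 = 54.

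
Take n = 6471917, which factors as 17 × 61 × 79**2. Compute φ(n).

φ(17) = 17 − 1 = 16.
φ(61) = 61 − 1 = 60.
φ(79^2) = 79^1·(79−1) = 79·78 = 6162.
φ(6471917) = 16 × 60 × 6162 = 5915520.

5915520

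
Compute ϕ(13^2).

φ(13^2) = 13^2 − 13^1 = 169 − 13 = 156.

156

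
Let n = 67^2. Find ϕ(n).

φ(4489) = 4489 · (1 − 1/67)
       = 4489 · 66/67 = 4422.

4422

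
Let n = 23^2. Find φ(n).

φ(529) = 529 · (1 − 1/23)
       = 529 · 22/23 = 506.

506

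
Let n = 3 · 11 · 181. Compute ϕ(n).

3600

φ(3) = 3 − 1 = 2.
φ(11) = 11 − 1 = 10.
φ(181) = 181 − 1 = 180.
Since φ is multiplicative, φ(5973) = 2 · 10 · 180 = 3600.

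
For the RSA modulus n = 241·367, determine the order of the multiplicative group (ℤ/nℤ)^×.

φ(n) = (p − 1)(q − 1) = (241−1)(367−1) = 240·366 = 87840.

87840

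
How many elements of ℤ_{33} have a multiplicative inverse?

20

Factor 33: 33 = 3 · 11.
φ(33) = 33 · (1 − 1/3) · (1 − 1/11)
       = 33 · 20/33 = 20.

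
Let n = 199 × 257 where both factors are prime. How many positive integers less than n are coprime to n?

φ(n) = (p − 1)(q − 1) = (199−1)(257−1) = 198·256 = 50688.

50688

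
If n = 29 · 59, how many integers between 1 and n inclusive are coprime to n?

φ(1711) = 1711 · (1 − 1/29) · (1 − 1/59)
       = 1711 · 1624/1711 = 1624.

1624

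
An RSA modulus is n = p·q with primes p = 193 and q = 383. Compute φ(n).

φ(n) = (p − 1)(q − 1) = (193−1)(383−1) = 192·382 = 73344.

73344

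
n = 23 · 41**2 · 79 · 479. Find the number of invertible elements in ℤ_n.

1345206720

φ(23) = 23 − 1 = 22.
φ(41^2) = 41^1·(41−1) = 41·40 = 1640.
φ(79) = 79 − 1 = 78.
φ(479) = 479 − 1 = 478.
Since φ is multiplicative, φ(1463046583) = 22 · 1640 · 78 · 478 = 1345206720.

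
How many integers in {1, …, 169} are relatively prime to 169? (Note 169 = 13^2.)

156

φ(169) = 169 · (1 − 1/13)
       = 169 · 12/13 = 156.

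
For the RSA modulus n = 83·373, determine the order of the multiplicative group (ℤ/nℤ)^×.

φ(n) = (p − 1)(q − 1) = (83−1)(373−1) = 82·372 = 30504.

30504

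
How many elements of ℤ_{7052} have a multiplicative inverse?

3360

7052 = 2**2 · 41 · 43.
φ(7052) = 7052 · (1 − 1/2) · (1 − 1/41) · (1 − 1/43)
       = 7052 · 1680/3526 = 3360.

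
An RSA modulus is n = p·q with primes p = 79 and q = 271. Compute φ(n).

φ(pq) = (p−1)(q−1) = 78 · 270 = 21060.

21060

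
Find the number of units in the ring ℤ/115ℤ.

88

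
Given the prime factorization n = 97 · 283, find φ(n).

φ(97) = 97 − 1 = 96.
φ(283) = 283 − 1 = 282.
φ(27451) = 96 × 282 = 27072.

27072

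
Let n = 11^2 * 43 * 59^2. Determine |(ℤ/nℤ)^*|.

φ(18111643) = 18111643 · (1 − 1/11) · (1 − 1/43) · (1 − 1/59)
       = 18111643 · 24360/27907 = 15809640.

15809640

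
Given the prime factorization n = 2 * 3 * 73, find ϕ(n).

φ(438) = 438 · (1 − 1/2) · (1 − 1/3) · (1 − 1/73)
       = 438 · 144/438 = 144.

144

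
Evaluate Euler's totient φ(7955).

6048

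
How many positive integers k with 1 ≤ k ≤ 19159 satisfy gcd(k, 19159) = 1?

14784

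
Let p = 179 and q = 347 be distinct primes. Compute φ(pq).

φ(n) = (p − 1)(q − 1) = (179−1)(347−1) = 178·346 = 61588.

61588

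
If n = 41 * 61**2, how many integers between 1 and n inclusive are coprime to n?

146400

φ(41) = 41 − 1 = 40.
φ(61^2) = 61^2 − 61^1 = 3721 − 61 = 3660.
Since φ is multiplicative, φ(152561) = 40 · 3660 = 146400.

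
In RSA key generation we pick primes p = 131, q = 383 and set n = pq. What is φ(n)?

49660

For distinct primes, φ(pq) = (p−1)(q−1) = 130 × 382 = 49660.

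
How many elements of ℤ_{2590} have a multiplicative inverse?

864

First factor: 2590 = 2 * 5 * 7 * 37.
φ(2) = 2 − 1 = 1.
φ(5) = 5 − 1 = 4.
φ(7) = 7 − 1 = 6.
φ(37) = 37 − 1 = 36.
Since φ is multiplicative, φ(2590) = 1 · 4 · 6 · 36 = 864.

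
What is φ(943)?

First factor: 943 = 23 × 41.
φ(943) = 943 · (1 − 1/23) · (1 − 1/41)
       = 943 · 880/943 = 880.

880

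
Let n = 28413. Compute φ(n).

14400

28413 = 3^2 · 7 · 11 · 41.
φ(28413) = 28413 · (1 − 1/3) · (1 − 1/7) · (1 − 1/11) · (1 − 1/41)
       = 28413 · 4800/9471 = 14400.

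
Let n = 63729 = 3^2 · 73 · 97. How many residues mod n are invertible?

41472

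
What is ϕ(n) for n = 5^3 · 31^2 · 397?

36828000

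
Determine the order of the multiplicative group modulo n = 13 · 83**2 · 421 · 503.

φ(13) = 13 − 1 = 12.
φ(83^2) = 83^1·(83−1) = 83·82 = 6806.
φ(421) = 421 − 1 = 420.
φ(503) = 503 − 1 = 502.
Multiply: 12 · 6806 · 420 · 502 = 17219724480.

17219724480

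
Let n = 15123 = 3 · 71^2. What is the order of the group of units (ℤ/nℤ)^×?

9940

φ(15123) = 15123 · (1 − 1/3) · (1 − 1/71)
       = 15123 · 140/213 = 9940.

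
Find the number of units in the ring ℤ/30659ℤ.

27720

Factor 30659: 30659 = 23 · 31 · 43.
φ(23) = 23 − 1 = 22.
φ(31) = 31 − 1 = 30.
φ(43) = 43 − 1 = 42.
Since φ is multiplicative, φ(30659) = 22 · 30 · 42 = 27720.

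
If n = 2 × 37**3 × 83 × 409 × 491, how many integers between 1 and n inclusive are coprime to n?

φ(1688566077962) = 1688566077962 · (1 − 1/2) · (1 − 1/37) · (1 − 1/83) · (1 − 1/409) · (1 − 1/491)
       = 1688566077962 · 590163840/1233430298 = 807934296960.

807934296960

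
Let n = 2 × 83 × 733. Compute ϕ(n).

60024

φ(2) = 2 − 1 = 1.
φ(83) = 83 − 1 = 82.
φ(733) = 733 − 1 = 732.
φ(121678) = 1 × 82 × 732 = 60024.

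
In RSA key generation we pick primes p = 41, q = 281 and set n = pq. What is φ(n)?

11200

φ(11521) = 11521 · (1 − 1/41) · (1 − 1/281)
       = 11521 · 11200/11521 = 11200.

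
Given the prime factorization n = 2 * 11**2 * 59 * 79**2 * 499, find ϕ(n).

φ(44465390002) = 44465390002 · (1 − 1/2) · (1 − 1/11) · (1 − 1/59) · (1 − 1/79) · (1 − 1/499)
       = 44465390002 · 22529520/51168458 = 19578152880.

19578152880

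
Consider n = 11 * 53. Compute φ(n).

520

φ(11) = 11 − 1 = 10.
φ(53) = 53 − 1 = 52.
Multiply: 10 · 52 = 520.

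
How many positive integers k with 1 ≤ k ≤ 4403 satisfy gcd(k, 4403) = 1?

Factor 4403: 4403 = 7 × 17 × 37.
φ(4403) = 4403 · (1 − 1/7) · (1 − 1/17) · (1 − 1/37)
       = 4403 · 3456/4403 = 3456.

3456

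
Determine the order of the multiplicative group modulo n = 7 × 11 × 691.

41400

φ(7) = 7 − 1 = 6.
φ(11) = 11 − 1 = 10.
φ(691) = 691 − 1 = 690.
Since φ is multiplicative, φ(53207) = 6 · 10 · 690 = 41400.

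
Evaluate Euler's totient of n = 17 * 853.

13632

φ(14501) = 14501 · (1 − 1/17) · (1 − 1/853)
       = 14501 · 13632/14501 = 13632.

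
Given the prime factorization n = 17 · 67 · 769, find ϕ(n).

φ(17) = 17 − 1 = 16.
φ(67) = 67 − 1 = 66.
φ(769) = 769 − 1 = 768.
Multiply: 16 · 66 · 768 = 811008.

811008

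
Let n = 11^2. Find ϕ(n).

110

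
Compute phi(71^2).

φ(71^2) = 71^1·(71−1) = 71·70 = 4970.

4970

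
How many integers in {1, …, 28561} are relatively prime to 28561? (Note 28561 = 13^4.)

26364

φ(13^4) = 13^4 − 13^3 = 28561 − 2197 = 26364.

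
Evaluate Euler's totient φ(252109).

201600

252109 = 11 · 13 · 41 · 43.
φ(11) = 11 − 1 = 10.
φ(13) = 13 − 1 = 12.
φ(41) = 41 − 1 = 40.
φ(43) = 43 − 1 = 42.
φ(252109) = 10 × 12 × 40 × 42 = 201600.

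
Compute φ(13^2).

φ(13^2) = 13^1·(13−1) = 13·12 = 156.

156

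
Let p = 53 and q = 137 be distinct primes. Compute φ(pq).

φ(53) = 53 − 1 = 52.
φ(137) = 137 − 1 = 136.
Multiply: 52 · 136 = 7072.

7072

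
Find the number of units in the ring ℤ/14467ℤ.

12672

First factor: 14467 = 17 · 23 · 37.
φ(14467) = 14467 · (1 − 1/17) · (1 − 1/23) · (1 − 1/37)
       = 14467 · 12672/14467 = 12672.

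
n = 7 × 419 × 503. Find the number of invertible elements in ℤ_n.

1259016

φ(1475299) = 1475299 · (1 − 1/7) · (1 − 1/419) · (1 − 1/503)
       = 1475299 · 1259016/1475299 = 1259016.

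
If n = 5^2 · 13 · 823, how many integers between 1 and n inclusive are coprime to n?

197280

φ(5^2) = 5^2 − 5^1 = 25 − 5 = 20.
φ(13) = 13 − 1 = 12.
φ(823) = 823 − 1 = 822.
Multiply: 20 · 12 · 822 = 197280.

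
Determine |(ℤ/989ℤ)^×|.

924

Prime factorization: 989 = 23 * 43.
φ(23) = 23 − 1 = 22.
φ(43) = 43 − 1 = 42.
φ(989) = 22 × 42 = 924.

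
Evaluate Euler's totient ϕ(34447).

Factor 34447: 34447 = 7^2 · 19 · 37.
φ(34447) = 34447 · (1 − 1/7) · (1 − 1/19) · (1 − 1/37)
       = 34447 · 3888/4921 = 27216.

27216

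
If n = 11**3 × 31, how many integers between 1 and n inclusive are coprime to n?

36300

φ(11^3) = 11^2·(11−1) = 121·10 = 1210.
φ(31) = 31 − 1 = 30.
Multiply: 1210 · 30 = 36300.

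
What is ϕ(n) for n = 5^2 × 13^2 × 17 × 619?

φ(44459675) = 44459675 · (1 − 1/5) · (1 − 1/13) · (1 − 1/17) · (1 − 1/619)
       = 44459675 · 474624/683995 = 30850560.

30850560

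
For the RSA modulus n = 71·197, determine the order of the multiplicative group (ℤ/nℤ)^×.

For distinct primes, φ(pq) = (p−1)(q−1) = 70 × 196 = 13720.

13720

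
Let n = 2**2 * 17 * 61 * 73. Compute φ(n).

φ(302804) = 302804 · (1 − 1/2) · (1 − 1/17) · (1 − 1/61) · (1 − 1/73)
       = 302804 · 69120/151402 = 138240.

138240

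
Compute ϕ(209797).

161280

Factor 209797: 209797 = 7 · 17 · 41 · 43.
φ(209797) = 209797 · (1 − 1/7) · (1 − 1/17) · (1 − 1/41) · (1 − 1/43)
       = 209797 · 161280/209797 = 161280.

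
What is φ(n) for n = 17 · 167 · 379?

1003968

φ(17) = 17 − 1 = 16.
φ(167) = 167 − 1 = 166.
φ(379) = 379 − 1 = 378.
φ(1075981) = 16 × 166 × 378 = 1003968.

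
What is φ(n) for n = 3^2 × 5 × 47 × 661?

728640

φ(1398015) = 1398015 · (1 − 1/3) · (1 − 1/5) · (1 − 1/47) · (1 − 1/661)
       = 1398015 · 242880/466005 = 728640.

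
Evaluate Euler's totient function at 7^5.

14406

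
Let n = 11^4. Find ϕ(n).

13310

φ(11^4) = 11^3·(11−1) = 1331·10 = 13310.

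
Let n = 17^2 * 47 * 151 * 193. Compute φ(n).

φ(395849369) = 395849369 · (1 − 1/17) · (1 − 1/47) · (1 − 1/151) · (1 − 1/193)
       = 395849369 · 21196800/23285257 = 360345600.

360345600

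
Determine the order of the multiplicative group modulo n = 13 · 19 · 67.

14256

φ(16549) = 16549 · (1 − 1/13) · (1 − 1/19) · (1 − 1/67)
       = 16549 · 14256/16549 = 14256.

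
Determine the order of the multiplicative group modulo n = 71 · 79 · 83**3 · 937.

φ(71) = 71 − 1 = 70.
φ(79) = 79 − 1 = 78.
φ(83^3) = 83^3 − 83^2 = 571787 − 6889 = 564898.
φ(937) = 937 − 1 = 936.
Since φ is multiplicative, φ(3005102626171) = 70 · 78 · 564898 · 936 = 2886945122880.

2886945122880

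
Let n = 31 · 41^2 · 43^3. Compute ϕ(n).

φ(4143189277) = 4143189277 · (1 − 1/31) · (1 − 1/41) · (1 − 1/43)
       = 4143189277 · 50400/54653 = 3820773600.

3820773600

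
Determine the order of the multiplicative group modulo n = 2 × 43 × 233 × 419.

φ(2) = 2 − 1 = 1.
φ(43) = 43 − 1 = 42.
φ(233) = 233 − 1 = 232.
φ(419) = 419 − 1 = 418.
Since φ is multiplicative, φ(8395922) = 1 · 42 · 232 · 418 = 4072992.

4072992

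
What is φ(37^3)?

φ(37^3) = 37^3 − 37^2 = 50653 − 1369 = 49284.

49284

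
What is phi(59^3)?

201898

φ(205379) = 205379 · (1 − 1/59)
       = 205379 · 58/59 = 201898.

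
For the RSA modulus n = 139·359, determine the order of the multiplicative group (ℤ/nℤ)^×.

49404

φ(49901) = 49901 · (1 − 1/139) · (1 − 1/359)
       = 49901 · 49404/49901 = 49404.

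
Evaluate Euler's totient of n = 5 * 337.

1344

φ(5) = 5 − 1 = 4.
φ(337) = 337 − 1 = 336.
φ(1685) = 4 × 336 = 1344.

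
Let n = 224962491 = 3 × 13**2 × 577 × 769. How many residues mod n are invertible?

φ(224962491) = 224962491 · (1 − 1/3) · (1 − 1/13) · (1 − 1/577) · (1 − 1/769)
       = 224962491 · 10616832/17304807 = 138018816.

138018816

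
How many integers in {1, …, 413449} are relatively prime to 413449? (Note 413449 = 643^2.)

φ(643^2) = 643^1·(643−1) = 643·642 = 412806.

412806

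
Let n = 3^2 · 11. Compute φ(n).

φ(3^2) = 3^1·(3−1) = 3·2 = 6.
φ(11) = 11 − 1 = 10.
Multiply: 6 · 10 = 60.

60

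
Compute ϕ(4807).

3960

First factor: 4807 = 11 * 19 * 23.
φ(4807) = 4807 · (1 − 1/11) · (1 − 1/19) · (1 − 1/23)
       = 4807 · 3960/4807 = 3960.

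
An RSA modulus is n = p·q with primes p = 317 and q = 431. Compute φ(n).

φ(pq) = (p−1)(q−1) = 316 · 430 = 135880.

135880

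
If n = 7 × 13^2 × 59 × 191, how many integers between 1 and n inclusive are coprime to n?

10314720

φ(13331227) = 13331227 · (1 − 1/7) · (1 − 1/13) · (1 − 1/59) · (1 − 1/191)
       = 13331227 · 793440/1025479 = 10314720.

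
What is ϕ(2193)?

2193 = 3 · 17 · 43.
φ(2193) = 2193 · (1 − 1/3) · (1 − 1/17) · (1 − 1/43)
       = 2193 · 1344/2193 = 1344.

1344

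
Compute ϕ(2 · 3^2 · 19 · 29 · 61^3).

φ(2251197558) = 2251197558 · (1 − 1/2) · (1 − 1/3) · (1 − 1/19) · (1 − 1/29) · (1 − 1/61)
       = 2251197558 · 60480/201666 = 675138240.

675138240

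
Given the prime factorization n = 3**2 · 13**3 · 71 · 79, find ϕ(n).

66437280

φ(3^2) = 3^1·(3−1) = 3·2 = 6.
φ(13^3) = 13^2·(13−1) = 169·12 = 2028.
φ(71) = 71 − 1 = 70.
φ(79) = 79 − 1 = 78.
φ(110906757) = 6 × 2028 × 70 × 78 = 66437280.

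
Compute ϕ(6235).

Prime factorization: 6235 = 5 × 29 × 43.
φ(5) = 5 − 1 = 4.
φ(29) = 29 − 1 = 28.
φ(43) = 43 − 1 = 42.
Since φ is multiplicative, φ(6235) = 4 · 28 · 42 = 4704.

4704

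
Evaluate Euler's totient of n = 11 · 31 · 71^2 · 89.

131208000

φ(11) = 11 − 1 = 10.
φ(31) = 31 − 1 = 30.
φ(71^2) = 71^2 − 71^1 = 5041 − 71 = 4970.
φ(89) = 89 − 1 = 88.
φ(152989309) = 10 × 30 × 4970 × 88 = 131208000.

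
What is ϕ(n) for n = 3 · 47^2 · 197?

847504

φ(1305519) = 1305519 · (1 − 1/3) · (1 − 1/47) · (1 − 1/197)
       = 1305519 · 18032/27777 = 847504.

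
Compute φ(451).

400

Factor 451: 451 = 11 · 41.
φ(11) = 11 − 1 = 10.
φ(41) = 41 − 1 = 40.
Since φ is multiplicative, φ(451) = 10 · 40 = 400.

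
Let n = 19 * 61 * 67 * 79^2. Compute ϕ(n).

439227360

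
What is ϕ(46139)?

Prime factorization: 46139 = 29 · 37 · 43.
φ(29) = 29 − 1 = 28.
φ(37) = 37 − 1 = 36.
φ(43) = 43 − 1 = 42.
Since φ is multiplicative, φ(46139) = 28 · 36 · 42 = 42336.

42336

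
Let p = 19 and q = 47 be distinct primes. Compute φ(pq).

828

φ(pq) = (p−1)(q−1) = 18 · 46 = 828.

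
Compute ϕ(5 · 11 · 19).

720

φ(1045) = 1045 · (1 − 1/5) · (1 − 1/11) · (1 − 1/19)
       = 1045 · 720/1045 = 720.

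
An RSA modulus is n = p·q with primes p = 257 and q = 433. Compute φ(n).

φ(pq) = (p−1)(q−1) = 256 · 432 = 110592.

110592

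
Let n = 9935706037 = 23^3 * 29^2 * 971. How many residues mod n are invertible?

φ(9935706037) = 9935706037 · (1 − 1/23) · (1 − 1/29) · (1 − 1/971)
       = 9935706037 · 597520/647657 = 9166554320.

9166554320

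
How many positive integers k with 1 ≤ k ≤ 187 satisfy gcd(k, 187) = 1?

Factor 187: 187 = 11 * 17.
φ(187) = 187 · (1 − 1/11) · (1 − 1/17)
       = 187 · 160/187 = 160.

160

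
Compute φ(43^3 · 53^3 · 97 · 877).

953930255975424

φ(43^3) = 43^3 − 43^2 = 79507 − 1849 = 77658.
φ(53^3) = 53^3 − 53^2 = 148877 − 2809 = 146068.
φ(97) = 97 − 1 = 96.
φ(877) = 877 − 1 = 876.
Multiply: 77658 · 146068 · 96 · 876 = 953930255975424.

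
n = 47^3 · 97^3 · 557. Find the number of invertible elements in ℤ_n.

φ(52779342025603) = 52779342025603 · (1 − 1/47) · (1 − 1/97) · (1 − 1/557)
       = 52779342025603 · 2455296/2539363 = 51032053061376.

51032053061376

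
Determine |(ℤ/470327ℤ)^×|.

Prime factorization: 470327 = 11**2 * 13**2 * 23.
φ(470327) = 470327 · (1 − 1/11) · (1 − 1/13) · (1 − 1/23)
       = 470327 · 2640/3289 = 377520.

377520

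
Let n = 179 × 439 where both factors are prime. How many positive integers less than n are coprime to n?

77964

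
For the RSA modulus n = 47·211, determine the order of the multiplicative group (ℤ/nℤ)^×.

9660

φ(9917) = 9917 · (1 − 1/47) · (1 − 1/211)
       = 9917 · 9660/9917 = 9660.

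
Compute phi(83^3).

564898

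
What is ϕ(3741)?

2352

First factor: 3741 = 3 * 29 * 43.
φ(3) = 3 − 1 = 2.
φ(29) = 29 − 1 = 28.
φ(43) = 43 − 1 = 42.
Multiply: 2 · 28 · 42 = 2352.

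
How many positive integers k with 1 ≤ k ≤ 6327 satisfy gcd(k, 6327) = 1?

3888

Prime factorization: 6327 = 3^2 × 19 × 37.
φ(6327) = 6327 · (1 − 1/3) · (1 − 1/19) · (1 − 1/37)
       = 6327 · 1296/2109 = 3888.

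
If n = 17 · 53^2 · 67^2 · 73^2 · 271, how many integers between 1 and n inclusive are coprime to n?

φ(17) = 17 − 1 = 16.
φ(53^2) = 53^1·(53−1) = 53·52 = 2756.
φ(67^2) = 67^1·(67−1) = 67·66 = 4422.
φ(73^2) = 73^1·(73−1) = 73·72 = 5256.
φ(271) = 271 − 1 = 270.
Multiply: 16 · 2756 · 4422 · 5256 · 270 = 276717773629440.

276717773629440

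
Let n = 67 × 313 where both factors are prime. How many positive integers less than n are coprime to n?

20592

φ(n) = (p − 1)(q − 1) = (67−1)(313−1) = 66·312 = 20592.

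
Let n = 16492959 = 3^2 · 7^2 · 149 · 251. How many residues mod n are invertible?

φ(3^2) = 3^1·(3−1) = 3·2 = 6.
φ(7^2) = 7^1·(7−1) = 7·6 = 42.
φ(149) = 149 − 1 = 148.
φ(251) = 251 − 1 = 250.
φ(16492959) = 6 × 42 × 148 × 250 = 9324000.

9324000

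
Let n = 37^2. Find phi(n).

1332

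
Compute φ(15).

8

Prime factorization: 15 = 3 · 5.
φ(15) = 15 · (1 − 1/3) · (1 − 1/5)
       = 15 · 8/15 = 8.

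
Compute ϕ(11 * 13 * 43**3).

9318960

φ(11) = 11 − 1 = 10.
φ(13) = 13 − 1 = 12.
φ(43^3) = 43^3 − 43^2 = 79507 − 1849 = 77658.
Multiply: 10 · 12 · 77658 = 9318960.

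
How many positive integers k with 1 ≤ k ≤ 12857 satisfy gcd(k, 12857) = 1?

11088

12857 = 13 · 23 · 43.
φ(13) = 13 − 1 = 12.
φ(23) = 23 − 1 = 22.
φ(43) = 43 − 1 = 42.
φ(12857) = 12 × 22 × 42 = 11088.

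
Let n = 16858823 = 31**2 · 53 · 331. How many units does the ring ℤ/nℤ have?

15958800

φ(16858823) = 16858823 · (1 − 1/31) · (1 − 1/53) · (1 − 1/331)
       = 16858823 · 514800/543833 = 15958800.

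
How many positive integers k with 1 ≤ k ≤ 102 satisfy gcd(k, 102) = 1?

First factor: 102 = 2 · 3 · 17.
φ(102) = 102 · (1 − 1/2) · (1 − 1/3) · (1 − 1/17)
       = 102 · 32/102 = 32.

32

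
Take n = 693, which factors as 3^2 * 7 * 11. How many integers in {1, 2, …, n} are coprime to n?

360

φ(693) = 693 · (1 − 1/3) · (1 − 1/7) · (1 − 1/11)
       = 693 · 120/231 = 360.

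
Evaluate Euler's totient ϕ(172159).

138240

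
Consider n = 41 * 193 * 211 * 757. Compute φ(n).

1219276800

φ(41) = 41 − 1 = 40.
φ(193) = 193 − 1 = 192.
φ(211) = 211 − 1 = 210.
φ(757) = 757 − 1 = 756.
Multiply: 40 · 192 · 210 · 756 = 1219276800.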